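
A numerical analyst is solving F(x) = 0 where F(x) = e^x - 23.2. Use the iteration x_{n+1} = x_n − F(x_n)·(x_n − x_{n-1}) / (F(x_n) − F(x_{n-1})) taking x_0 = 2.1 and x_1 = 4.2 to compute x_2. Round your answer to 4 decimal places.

F(2.1) = -15.033830, F(4.2) = 43.486331
x_2 = 4.200000 − 43.486331·(4.200000 − 2.100000) / (43.486331 − (-15.033830)) = 4.200000 − (91.321295)/(58.520161) = 2.639490

2.6395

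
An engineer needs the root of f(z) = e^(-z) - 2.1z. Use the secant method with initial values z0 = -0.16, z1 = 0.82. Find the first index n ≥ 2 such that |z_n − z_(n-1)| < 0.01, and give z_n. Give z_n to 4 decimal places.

f(-0.16) = 1.509511, f(0.82) = -1.281568
z2 = 0.820000 − (-1.281568)·(0.980000)/(-2.791079) = 0.370017;  |Δ| = 0.449983
f(0.370017) = -0.086314
z3 = 0.370017 − (-0.086314)·(-0.449983)/(1.195254) = 0.337522;  |Δ| = 0.032495
f(0.337522) = 0.004739
z4 = 0.337522 − 0.004739·(-0.032495)/(0.091054) = 0.339214;  |Δ| = 0.001691
|z4 − z3| = 0.001691 < 0.01

n = 4, z_n = 0.3392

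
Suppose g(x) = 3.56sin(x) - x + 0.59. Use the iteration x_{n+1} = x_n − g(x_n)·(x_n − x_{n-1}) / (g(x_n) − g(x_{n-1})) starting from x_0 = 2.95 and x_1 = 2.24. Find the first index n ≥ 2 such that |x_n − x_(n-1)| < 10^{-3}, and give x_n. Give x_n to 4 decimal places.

g(2.95) = -1.682095, g(2.24) = 1.142165
x_2 = 2.240000 − 1.142165·(-0.710000)/(2.824260) = 2.527133;  |Δ| = 0.287133
g(2.527133) = 0.115270
x_3 = 2.527133 − 0.115270·(0.287133)/(-1.026895) = 2.559363;  |Δ| = 0.032231
g(2.559363) = -0.011765
x_4 = 2.559363 − (-0.011765)·(0.032231)/(-0.127034) = 2.556378;  |Δ| = 0.002985
g(2.556378) = 0.000087
x_5 = 2.556378 − 0.000087·(-0.002985)/(0.011852) = 2.556400;  |Δ| = 0.000022
|x_5 − x_4| = 0.000022 < 10^{-3}

n = 5, x_n = 2.5564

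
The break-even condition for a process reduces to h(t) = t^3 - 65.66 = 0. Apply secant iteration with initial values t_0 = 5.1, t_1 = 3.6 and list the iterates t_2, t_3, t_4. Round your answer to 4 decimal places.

3.9315, 4.0464, 4.0340

h(5.1) = 66.991000, h(3.6) = -19.004000
t_2 = 3.600000 − (-19.004000)·(3.600000 − 5.100000) / (-19.004000 − 66.991000) = 3.600000 − (28.506000)/(-85.995000) = 3.931484
h(3.931484) = -4.892738
t_3 = 3.931484 − (-4.892738)·(3.931484 − 3.600000) / (-4.892738 − (-19.004000)) = 3.931484 − (-1.621866)/(14.111262) = 4.046419
h(4.046419) = 0.594048
t_4 = 4.046419 − 0.594048·(4.046419 − 3.931484) / (0.594048 − (-4.892738)) = 4.046419 − (0.068276)/(5.486786) = 4.033975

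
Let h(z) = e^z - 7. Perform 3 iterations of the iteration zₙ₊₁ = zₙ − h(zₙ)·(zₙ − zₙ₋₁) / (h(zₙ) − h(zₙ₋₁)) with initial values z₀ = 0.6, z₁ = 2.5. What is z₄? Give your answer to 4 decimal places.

h(0.6) = -5.177881, h(2.5) = 5.182494
z₂ = 2.500000 − 5.182494·(2.500000 − 0.600000) / (5.182494 − (-5.177881)) = 2.500000 − (9.846739)/(10.360375) = 1.549577
h(1.549577) = -2.290522
z₃ = 1.549577 − (-2.290522)·(1.549577 − 2.500000) / (-2.290522 − 5.182494) = 1.549577 − (2.176965)/(-7.473016) = 1.840887
h(1.840887) = -0.697874
z₄ = 1.840887 − (-0.697874)·(1.840887 − 1.549577) / (-0.697874 − (-2.290522)) = 1.840887 − (-0.203298)/(1.592649) = 1.968535

1.9685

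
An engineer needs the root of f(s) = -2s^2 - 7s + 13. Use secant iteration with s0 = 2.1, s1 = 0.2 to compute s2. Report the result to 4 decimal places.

f(2.1) = -10.520000, f(0.2) = 11.520000
s2 = 0.200000 − 11.520000·(0.200000 − 2.100000) / (11.520000 − (-10.520000)) = 0.200000 − (-21.888000)/(22.040000) = 1.193103

1.1931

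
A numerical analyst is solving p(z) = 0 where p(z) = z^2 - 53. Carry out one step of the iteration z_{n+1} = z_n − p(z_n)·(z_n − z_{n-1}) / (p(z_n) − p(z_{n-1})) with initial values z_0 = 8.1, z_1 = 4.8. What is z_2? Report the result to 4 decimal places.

p(8.1) = 12.610000, p(4.8) = -29.960000
z_2 = 4.800000 − (-29.960000)·(4.800000 − 8.100000) / (-29.960000 − 12.610000) = 4.800000 − (98.868000)/(-42.570000) = 7.122481

7.1225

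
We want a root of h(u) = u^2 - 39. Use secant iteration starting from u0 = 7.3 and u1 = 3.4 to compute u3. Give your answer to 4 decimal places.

6.3302

h(7.3) = 14.290000, h(3.4) = -27.440000
u2 = 3.400000 − (-27.440000)·(3.400000 − 7.300000) / (-27.440000 − 14.290000) = 3.400000 − (107.016000)/(-41.730000) = 5.964486
h(5.964486) = -3.424907
u3 = 5.964486 − (-3.424907)·(5.964486 − 3.400000) / (-3.424907 − (-27.440000)) = 5.964486 − (-8.783126)/(24.015093) = 6.330220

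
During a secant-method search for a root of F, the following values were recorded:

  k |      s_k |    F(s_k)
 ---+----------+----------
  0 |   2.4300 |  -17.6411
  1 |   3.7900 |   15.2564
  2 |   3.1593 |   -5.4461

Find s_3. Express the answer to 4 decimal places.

3.3252

s_3 = 3.1593 − (-5.4461)·(3.1593 − 3.7900) / (-5.4461 − 15.2564)
   = 3.1593 − (3.434855)/(-20.702500) = 3.325215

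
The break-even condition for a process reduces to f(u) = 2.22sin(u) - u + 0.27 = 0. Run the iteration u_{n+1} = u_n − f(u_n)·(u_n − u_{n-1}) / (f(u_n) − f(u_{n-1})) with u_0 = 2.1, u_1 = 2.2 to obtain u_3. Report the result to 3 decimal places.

f(2.1) = 0.08632, f(2.2) = -0.13514
u_2 = 2.20000 − (-0.13514)·(2.20000 − 2.10000) / (-0.13514 − 0.08632) = 2.20000 − (-0.01351)/(-0.22146) = 2.13898
f(2.13898) = 0.00221
u_3 = 2.13898 − 0.00221·(2.13898 − 2.20000) / (0.00221 − (-0.13514)) = 2.13898 − (-0.00014)/(0.13735) = 2.13996

2.140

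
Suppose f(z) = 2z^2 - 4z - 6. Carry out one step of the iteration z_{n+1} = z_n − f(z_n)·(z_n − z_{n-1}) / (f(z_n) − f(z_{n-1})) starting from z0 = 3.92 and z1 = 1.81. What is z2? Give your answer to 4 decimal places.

2.7065

f(3.92) = 9.052800, f(1.81) = -6.687800
z2 = 1.810000 − (-6.687800)·(1.810000 − 3.920000) / (-6.687800 − 9.052800) = 1.810000 − (14.111258)/(-15.740600) = 2.706488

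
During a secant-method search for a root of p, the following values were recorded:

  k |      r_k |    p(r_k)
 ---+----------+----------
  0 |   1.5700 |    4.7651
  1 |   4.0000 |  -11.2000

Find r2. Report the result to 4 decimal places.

2.2953

r2 = 4.0000 − (-11.2000)·(4.0000 − 1.5700) / (-11.2000 − 4.7651)
   = 4.0000 − (-27.216000)/(-15.965100) = 2.295282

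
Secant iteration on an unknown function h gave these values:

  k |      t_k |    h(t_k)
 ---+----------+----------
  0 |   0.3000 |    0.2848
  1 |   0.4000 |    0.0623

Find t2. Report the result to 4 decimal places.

t2 = 0.4000 − 0.0623·(0.4000 − 0.3000) / (0.0623 − 0.2848)
   = 0.4000 − (0.006230)/(-0.222500) = 0.428000

0.4280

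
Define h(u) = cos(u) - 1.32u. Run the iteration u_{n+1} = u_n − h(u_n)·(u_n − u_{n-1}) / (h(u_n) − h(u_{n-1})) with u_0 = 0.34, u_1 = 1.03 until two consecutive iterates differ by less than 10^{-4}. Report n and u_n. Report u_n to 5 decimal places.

h(0.34) = 0.4939547, h(1.03) = -0.8447812
u_2 = 1.0300000 − (-0.8447812)·(0.6900000)/(-1.3387358) = 0.5945900;  |Δ| = 0.4354100
h(0.5945900) = 0.0435195
u_3 = 0.5945900 − 0.0435195·(-0.4354100)/(0.8883006) = 0.6159215;  |Δ| = 0.0213315
h(0.6159215) = 0.0032250
u_4 = 0.6159215 − 0.0032250·(0.0213315)/(-0.0402945) = 0.6176288;  |Δ| = 0.0017073
h(0.6176288) = -0.0000161
u_5 = 0.6176288 − (-0.0000161)·(0.0017073)/(-0.0032412) = 0.6176203;  |Δ| = 0.0000085
|u_5 − u_4| = 0.0000085 < 10^{-4}

n = 5, u_n = 0.61762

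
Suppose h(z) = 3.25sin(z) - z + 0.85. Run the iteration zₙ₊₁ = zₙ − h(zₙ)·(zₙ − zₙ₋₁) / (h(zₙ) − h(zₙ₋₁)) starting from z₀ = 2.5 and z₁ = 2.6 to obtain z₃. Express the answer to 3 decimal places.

2.580

h(2.5) = 0.29503, h(2.6) = -0.07462
z₂ = 2.60000 − (-0.07462)·(2.60000 − 2.50000) / (-0.07462 − 0.29503) = 2.60000 − (-0.00746)/(-0.36966) = 2.57981
h(2.57981) = 0.00144
z₃ = 2.57981 − 0.00144·(2.57981 − 2.60000) / (0.00144 − (-0.07462)) = 2.57981 − (-0.00003)/(0.07606) = 2.58020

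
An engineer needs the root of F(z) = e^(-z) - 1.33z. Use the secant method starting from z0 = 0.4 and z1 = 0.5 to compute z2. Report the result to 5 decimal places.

F(0.4) = 0.1383200, F(0.5) = -0.0584693
z2 = 0.5000000 − (-0.0584693)·(0.5000000 − 0.4000000) / (-0.0584693 − 0.1383200) = 0.5000000 − (-0.0058469)/(-0.1967894) = 0.4702884

0.47029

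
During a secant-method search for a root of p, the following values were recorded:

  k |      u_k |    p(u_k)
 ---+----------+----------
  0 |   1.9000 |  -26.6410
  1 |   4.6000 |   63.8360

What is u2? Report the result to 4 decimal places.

2.6950

u2 = 4.6000 − 63.8360·(4.6000 − 1.9000) / (63.8360 − (-26.6410))
   = 4.6000 − (172.357200)/(90.477000) = 2.695016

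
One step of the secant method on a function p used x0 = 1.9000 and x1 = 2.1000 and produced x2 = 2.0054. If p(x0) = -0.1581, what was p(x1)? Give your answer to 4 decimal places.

0.1419

The secant line through (1.9000, -0.1581) and (2.1000, p(x1)) crosses zero at x2 = 2.0054.
So (1.9000, -0.1581), (2.1000, p(x1)), (2.0054, 0) are collinear:
p(x1) = -0.1581 · (2.1000 − 2.0054) / (1.9000 − 2.0054) = -0.1581 · (0.094600)/(-0.105400) = 0.141900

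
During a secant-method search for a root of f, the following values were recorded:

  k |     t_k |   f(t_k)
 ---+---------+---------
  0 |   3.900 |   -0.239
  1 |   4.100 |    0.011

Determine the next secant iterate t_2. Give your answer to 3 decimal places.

4.091

t_2 = 4.100 − 0.011·(4.100 − 3.900) / (0.011 − (-0.239))
   = 4.100 − (0.00220)/(0.25000) = 4.09120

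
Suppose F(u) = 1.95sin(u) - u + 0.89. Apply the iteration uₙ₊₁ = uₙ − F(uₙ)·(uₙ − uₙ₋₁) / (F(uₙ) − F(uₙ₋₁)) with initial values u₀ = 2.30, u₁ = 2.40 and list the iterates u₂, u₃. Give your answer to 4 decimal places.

F(2.30) = 0.044125, F(2.40) = -0.192847
u₂ = 2.400000 − (-0.192847)·(2.400000 − 2.300000) / (-0.192847 − 0.044125) = 2.400000 − (-0.019285)/(-0.236972) = 2.318620
F(2.318620) = 0.001062
u₃ = 2.318620 − 0.001062·(2.318620 − 2.400000) / (0.001062 − (-0.192847)) = 2.318620 − (-0.000086)/(0.193909) = 2.319066

2.3186, 2.3191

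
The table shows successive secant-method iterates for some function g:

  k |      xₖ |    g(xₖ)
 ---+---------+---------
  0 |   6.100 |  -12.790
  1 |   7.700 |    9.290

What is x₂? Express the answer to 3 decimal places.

x₂ = 7.700 − 9.290·(7.700 − 6.100) / (9.290 − (-12.790))
   = 7.700 − (14.86400)/(22.08000) = 7.02681

7.027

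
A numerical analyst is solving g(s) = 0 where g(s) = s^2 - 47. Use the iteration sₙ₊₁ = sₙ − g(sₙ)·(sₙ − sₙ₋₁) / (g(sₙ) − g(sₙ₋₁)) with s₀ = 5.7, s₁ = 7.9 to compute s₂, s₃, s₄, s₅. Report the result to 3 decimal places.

6.767, 6.849, 6.856, 6.856

g(5.7) = -14.51000, g(7.9) = 15.41000
s₂ = 7.90000 − 15.41000·(7.90000 − 5.70000) / (15.41000 − (-14.51000)) = 7.90000 − (33.90200)/(29.92000) = 6.76691
g(6.76691) = -1.20891
s₃ = 6.76691 − (-1.20891)·(6.76691 − 7.90000) / (-1.20891 − 15.41000) = 6.76691 − (1.36980)/(-16.61891) = 6.84934
g(6.84934) = -0.08660
s₄ = 6.84934 − (-0.08660)·(6.84934 − 6.76691) / (-0.08660 − (-1.20891)) = 6.84934 − (-0.00714)/(1.12231) = 6.85570
g(6.85570) = 0.00056
s₅ = 6.85570 − 0.00056·(6.85570 − 6.84934) / (0.00056 − (-0.08660)) = 6.85570 − (0.00000)/(0.08716) = 6.85565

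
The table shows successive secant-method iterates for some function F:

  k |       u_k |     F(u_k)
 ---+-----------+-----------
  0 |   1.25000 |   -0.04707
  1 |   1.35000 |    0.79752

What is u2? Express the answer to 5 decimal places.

1.25557

u2 = 1.35000 − 0.79752·(1.35000 − 1.25000) / (0.79752 − (-0.04707))
   = 1.35000 − (0.0797520)/(0.8445900) = 1.2555731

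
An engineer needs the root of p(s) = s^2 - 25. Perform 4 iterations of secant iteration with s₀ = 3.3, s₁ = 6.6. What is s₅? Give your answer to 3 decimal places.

p(3.3) = -14.11000, p(6.6) = 18.56000
s₂ = 6.60000 − 18.56000·(6.60000 − 3.30000) / (18.56000 − (-14.11000)) = 6.60000 − (61.24800)/(32.67000) = 4.72525
p(4.72525) = -2.67199
s₃ = 4.72525 − (-2.67199)·(4.72525 − 6.60000) / (-2.67199 − 18.56000) = 4.72525 − (5.00930)/(-21.23199) = 4.96118
p(4.96118) = -0.38665
s₄ = 4.96118 − (-0.38665)·(4.96118 − 4.72525) / (-0.38665 − (-2.67199)) = 4.96118 − (-0.09122)/(2.28534) = 5.00110
p(5.00110) = 0.01101
s₅ = 5.00110 − 0.01101·(5.00110 − 4.96118) / (0.01101 − (-0.38665)) = 5.00110 − (0.00044)/(0.39766) = 5.00000

5.000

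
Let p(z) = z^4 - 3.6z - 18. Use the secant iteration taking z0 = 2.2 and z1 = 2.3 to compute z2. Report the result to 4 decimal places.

p(2.2) = -2.494400, p(2.3) = 1.704100
z2 = 2.300000 − 1.704100·(2.300000 − 2.200000) / (1.704100 − (-2.494400)) = 2.300000 − (0.170410)/(4.198500) = 2.259412

2.2594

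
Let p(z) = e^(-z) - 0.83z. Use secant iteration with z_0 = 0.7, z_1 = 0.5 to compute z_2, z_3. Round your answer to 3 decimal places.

0.639, 0.637

p(0.7) = -0.08441, p(0.5) = 0.19153
z_2 = 0.50000 − 0.19153·(0.50000 − 0.70000) / (0.19153 − (-0.08441)) = 0.50000 − (-0.03831)/(0.27595) = 0.63882
p(0.63882) = -0.00230
z_3 = 0.63882 − (-0.00230)·(0.63882 − 0.50000) / (-0.00230 − 0.19153) = 0.63882 − (-0.00032)/(-0.19383) = 0.63717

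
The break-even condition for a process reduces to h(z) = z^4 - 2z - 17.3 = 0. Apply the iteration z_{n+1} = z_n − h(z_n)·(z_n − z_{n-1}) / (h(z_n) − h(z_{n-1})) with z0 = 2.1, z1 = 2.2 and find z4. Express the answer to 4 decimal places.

h(2.1) = -2.051900, h(2.2) = 1.725600
z2 = 2.200000 − 1.725600·(2.200000 − 2.100000) / (1.725600 − (-2.051900)) = 2.200000 − (0.172560)/(3.777500) = 2.154319
h(2.154319) = -0.068919
z3 = 2.154319 − (-0.068919)·(2.154319 − 2.200000) / (-0.068919 − 1.725600) = 2.154319 − (0.003148)/(-1.794519) = 2.156073
h(2.156073) = -0.002178
z4 = 2.156073 − (-0.002178)·(2.156073 − 2.154319) / (-0.002178 − (-0.068919)) = 2.156073 − (-0.000004)/(0.066741) = 2.156131

2.1561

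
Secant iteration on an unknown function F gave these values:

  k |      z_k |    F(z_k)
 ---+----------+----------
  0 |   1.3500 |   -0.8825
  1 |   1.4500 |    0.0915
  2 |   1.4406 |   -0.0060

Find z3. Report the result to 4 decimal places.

1.4412

z3 = 1.4406 − (-0.0060)·(1.4406 − 1.4500) / (-0.0060 − 0.0915)
   = 1.4406 − (0.000056)/(-0.097500) = 1.441178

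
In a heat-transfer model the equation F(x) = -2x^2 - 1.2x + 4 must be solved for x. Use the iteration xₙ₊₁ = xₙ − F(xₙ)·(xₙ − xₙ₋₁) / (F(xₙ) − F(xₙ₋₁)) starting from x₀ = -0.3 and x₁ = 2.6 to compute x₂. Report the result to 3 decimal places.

0.421

F(-0.3) = 4.18000, F(2.6) = -12.64000
x₂ = 2.60000 − (-12.64000)·(2.60000 − (-0.30000)) / (-12.64000 − 4.18000) = 2.60000 − (-36.65600)/(-16.82000) = 0.42069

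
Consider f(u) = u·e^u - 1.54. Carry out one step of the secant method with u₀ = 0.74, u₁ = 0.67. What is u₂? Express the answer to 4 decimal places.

0.7368

f(0.74) = 0.010992, f(0.67) = -0.230661
u₂ = 0.670000 − (-0.230661)·(0.670000 − 0.740000) / (-0.230661 − 0.010992) = 0.670000 − (0.016146)/(-0.241653) = 0.736816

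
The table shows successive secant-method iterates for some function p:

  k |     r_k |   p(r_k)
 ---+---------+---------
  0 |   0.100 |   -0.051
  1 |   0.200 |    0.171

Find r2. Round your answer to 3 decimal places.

r2 = 0.200 − 0.171·(0.200 − 0.100) / (0.171 − (-0.051))
   = 0.200 − (0.01710)/(0.22200) = 0.12297

0.123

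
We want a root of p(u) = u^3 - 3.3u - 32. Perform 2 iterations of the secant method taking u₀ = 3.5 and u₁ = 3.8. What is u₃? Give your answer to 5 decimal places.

p(3.5) = -0.6750000, p(3.8) = 10.3320000
u₂ = 3.8000000 − 10.3320000·(3.8000000 − 3.5000000) / (10.3320000 − (-0.6750000)) = 3.8000000 − (3.0996000)/(11.0070000) = 3.5183974
p(3.5183974) = -0.0560474
u₃ = 3.5183974 − (-0.0560474)·(3.5183974 − 3.8000000) / (-0.0560474 − 10.3320000) = 3.5183974 − (0.0157831)/(-10.3880474) = 3.5199167

3.51992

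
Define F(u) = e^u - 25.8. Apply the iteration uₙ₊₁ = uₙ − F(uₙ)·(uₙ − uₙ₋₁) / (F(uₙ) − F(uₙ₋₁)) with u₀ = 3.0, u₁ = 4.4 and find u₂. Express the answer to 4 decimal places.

F(3.0) = -5.714463, F(4.4) = 55.650869
u₂ = 4.400000 − 55.650869·(4.400000 − 3.000000) / (55.650869 − (-5.714463)) = 4.400000 − (77.911216)/(61.365332) = 3.130371

3.1304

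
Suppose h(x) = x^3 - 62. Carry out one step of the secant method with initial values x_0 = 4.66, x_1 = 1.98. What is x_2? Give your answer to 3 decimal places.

h(4.66) = 39.19470, h(1.98) = -54.23761
x_2 = 1.98000 − (-54.23761)·(1.98000 − 4.66000) / (-54.23761 − 39.19470) = 1.98000 − (145.35679)/(-93.43230) = 3.53574

3.536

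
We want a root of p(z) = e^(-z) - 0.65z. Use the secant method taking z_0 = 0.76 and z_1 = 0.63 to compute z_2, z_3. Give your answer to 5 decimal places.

0.73709, 0.73657

p(0.76) = -0.0263336, p(0.63) = 0.1230918
z_2 = 0.6300000 − 0.1230918·(0.6300000 − 0.7600000) / (0.1230918 − (-0.0263336)) = 0.6300000 − (-0.0160019)/(0.1494254) = 0.7370898
p(0.7370898) = -0.0006039
z_3 = 0.7370898 − (-0.0006039)·(0.7370898 − 0.6300000) / (-0.0006039 − 0.1230918) = 0.7370898 − (-0.0000647)/(-0.1236957) = 0.7365669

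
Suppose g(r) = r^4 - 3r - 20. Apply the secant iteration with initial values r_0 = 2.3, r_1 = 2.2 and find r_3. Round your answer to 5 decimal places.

g(2.3) = 1.0841000, g(2.2) = -3.1744000
r_2 = 2.2000000 − (-3.1744000)·(2.2000000 − 2.3000000) / (-3.1744000 − 1.0841000) = 2.2000000 − (0.3174400)/(-4.2585000) = 2.2745427
g(2.2745427) = -0.0580664
r_3 = 2.2745427 − (-0.0580664)·(2.2745427 − 2.2000000) / (-0.0580664 − (-3.1744000)) = 2.2745427 − (-0.0043284)/(3.1163336) = 2.2759316

2.27593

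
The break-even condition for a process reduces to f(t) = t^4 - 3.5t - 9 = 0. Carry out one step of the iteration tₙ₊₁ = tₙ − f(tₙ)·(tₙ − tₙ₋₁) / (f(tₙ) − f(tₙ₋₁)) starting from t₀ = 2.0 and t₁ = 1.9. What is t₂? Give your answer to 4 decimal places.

2.0000

f(2.0) = 0.000000, f(1.9) = -2.617900
t₂ = 1.900000 − (-2.617900)·(1.900000 − 2.000000) / (-2.617900 − 0.000000) = 1.900000 − (0.261790)/(-2.617900) = 2.000000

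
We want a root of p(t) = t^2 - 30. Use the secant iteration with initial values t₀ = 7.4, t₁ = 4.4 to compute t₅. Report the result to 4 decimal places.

p(7.4) = 24.760000, p(4.4) = -10.640000
t₂ = 4.400000 − (-10.640000)·(4.400000 − 7.400000) / (-10.640000 − 24.760000) = 4.400000 − (31.920000)/(-35.400000) = 5.301695
p(5.301695) = -1.892031
t₃ = 5.301695 − (-1.892031)·(5.301695 − 4.400000) / (-1.892031 − (-10.640000)) = 5.301695 − (-1.706035)/(8.747969) = 5.496716
p(5.496716) = 0.213882
t₄ = 5.496716 − 0.213882·(5.496716 − 5.301695) / (0.213882 − (-1.892031)) = 5.496716 − (0.041711)/(2.105913) = 5.476909
p(5.476909) = -0.003470
t₅ = 5.476909 − (-0.003470)·(5.476909 − 5.496716) / (-0.003470 − 0.213882) = 5.476909 − (0.000069)/(-0.217353) = 5.477225

5.4772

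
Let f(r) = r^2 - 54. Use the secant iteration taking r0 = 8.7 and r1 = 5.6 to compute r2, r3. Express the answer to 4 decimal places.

f(8.7) = 21.690000, f(5.6) = -22.640000
r2 = 5.600000 − (-22.640000)·(5.600000 − 8.700000) / (-22.640000 − 21.690000) = 5.600000 − (70.184000)/(-44.330000) = 7.183217
f(7.183217) = -2.401397
r3 = 7.183217 − (-2.401397)·(7.183217 − 5.600000) / (-2.401397 − (-22.640000)) = 7.183217 − (-3.801931)/(20.238603) = 7.371072

7.1832, 7.3711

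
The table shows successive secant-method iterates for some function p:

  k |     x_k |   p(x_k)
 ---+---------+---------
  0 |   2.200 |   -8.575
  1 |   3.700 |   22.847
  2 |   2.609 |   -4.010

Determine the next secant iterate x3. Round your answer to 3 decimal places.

2.772

x3 = 2.609 − (-4.010)·(2.609 − 3.700) / (-4.010 − 22.847)
   = 2.609 − (4.37491)/(-26.85700) = 2.77190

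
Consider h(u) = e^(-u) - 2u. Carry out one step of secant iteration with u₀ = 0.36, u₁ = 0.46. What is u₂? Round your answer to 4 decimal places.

h(0.36) = -0.022324, h(0.46) = -0.288716
u₂ = 0.460000 − (-0.288716)·(0.460000 − 0.360000) / (-0.288716 − (-0.022324)) = 0.460000 − (-0.028872)/(-0.266393) = 0.351620

0.3516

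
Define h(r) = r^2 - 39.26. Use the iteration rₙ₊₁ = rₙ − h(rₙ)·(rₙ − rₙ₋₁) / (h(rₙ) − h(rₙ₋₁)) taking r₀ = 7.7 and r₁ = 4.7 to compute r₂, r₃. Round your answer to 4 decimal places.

6.0847, 6.2921

h(7.7) = 20.030000, h(4.7) = -17.170000
r₂ = 4.700000 − (-17.170000)·(4.700000 − 7.700000) / (-17.170000 − 20.030000) = 4.700000 − (51.510000)/(-37.200000) = 6.084677
h(6.084677) = -2.236701
r₃ = 6.084677 − (-2.236701)·(6.084677 − 4.700000) / (-2.236701 − (-17.170000)) = 6.084677 − (-3.097109)/(14.933299) = 6.292074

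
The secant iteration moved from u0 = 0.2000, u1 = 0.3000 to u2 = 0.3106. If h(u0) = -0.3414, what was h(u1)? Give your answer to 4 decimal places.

The secant line through (0.2000, -0.3414) and (0.3000, h(u1)) crosses zero at u2 = 0.3106.
So (0.2000, -0.3414), (0.3000, h(u1)), (0.3106, 0) are collinear:
h(u1) = -0.3414 · (0.3000 − 0.3106) / (0.2000 − 0.3106) = -0.3414 · (-0.010600)/(-0.110600) = -0.032720

-0.0327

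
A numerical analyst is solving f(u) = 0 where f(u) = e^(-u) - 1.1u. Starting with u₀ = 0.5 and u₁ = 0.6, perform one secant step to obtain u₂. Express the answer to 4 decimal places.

f(0.5) = 0.056531, f(0.6) = -0.111188
u₂ = 0.600000 − (-0.111188)·(0.600000 − 0.500000) / (-0.111188 − 0.056531) = 0.600000 − (-0.011119)/(-0.167719) = 0.533706

0.5337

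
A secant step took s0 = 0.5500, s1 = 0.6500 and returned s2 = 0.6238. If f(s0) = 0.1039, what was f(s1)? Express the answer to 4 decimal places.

-0.0369

The secant line through (0.5500, 0.1039) and (0.6500, f(s1)) crosses zero at s2 = 0.6238.
So (0.5500, 0.1039), (0.6500, f(s1)), (0.6238, 0) are collinear:
f(s1) = 0.1039 · (0.6500 − 0.6238) / (0.5500 − 0.6238) = 0.1039 · (0.026200)/(-0.073800) = -0.036886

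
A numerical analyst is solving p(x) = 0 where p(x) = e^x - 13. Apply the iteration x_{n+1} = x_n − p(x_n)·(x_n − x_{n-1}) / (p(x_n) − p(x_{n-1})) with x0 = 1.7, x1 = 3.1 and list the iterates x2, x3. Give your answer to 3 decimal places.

p(1.7) = -7.52605, p(3.1) = 9.19795
x2 = 3.10000 − 9.19795·(3.10000 − 1.70000) / (9.19795 − (-7.52605)) = 3.10000 − (12.87713)/(16.72400) = 2.33002
p(2.33002) = -2.72184
x3 = 2.33002 − (-2.72184)·(2.33002 − 3.10000) / (-2.72184 − 9.19795) = 2.33002 − (2.09576)/(-11.91979) = 2.50584

2.330, 2.506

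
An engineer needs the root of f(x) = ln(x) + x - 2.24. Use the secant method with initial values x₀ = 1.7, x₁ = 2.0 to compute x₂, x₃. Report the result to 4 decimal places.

1.7061, 1.7059

f(1.7) = -0.009372, f(2.0) = 0.453147
x₂ = 2.000000 − 0.453147·(2.000000 − 1.700000) / (0.453147 − (-0.009372)) = 2.000000 − (0.135944)/(0.462519) = 1.706079
f(1.706079) = 0.000276
x₃ = 1.706079 − 0.000276·(1.706079 − 2.000000) / (0.000276 − 0.453147) = 1.706079 − (-0.000081)/(-0.452871) = 1.705899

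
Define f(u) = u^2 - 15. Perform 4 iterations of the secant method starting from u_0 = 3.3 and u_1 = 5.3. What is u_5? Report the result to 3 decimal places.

3.873

f(3.3) = -4.11000, f(5.3) = 13.09000
u_2 = 5.30000 − 13.09000·(5.30000 − 3.30000) / (13.09000 − (-4.11000)) = 5.30000 − (26.18000)/(17.20000) = 3.77791
f(3.77791) = -0.72742
u_3 = 3.77791 − (-0.72742)·(3.77791 − 5.30000) / (-0.72742 − 13.09000) = 3.77791 − (1.10720)/(-13.81742) = 3.85804
f(3.85804) = -0.11555
u_4 = 3.85804 − (-0.11555)·(3.85804 − 3.77791) / (-0.11555 − (-0.72742)) = 3.85804 − (-0.00926)/(0.61187) = 3.87317
f(3.87317) = 0.00144
u_5 = 3.87317 − 0.00144·(3.87317 − 3.85804) / (0.00144 − (-0.11555)) = 3.87317 − (0.00002)/(0.11699) = 3.87298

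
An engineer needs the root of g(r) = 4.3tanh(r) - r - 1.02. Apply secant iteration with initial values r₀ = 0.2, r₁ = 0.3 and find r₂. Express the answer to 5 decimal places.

g(0.2) = -0.3712861, g(0.3) = -0.0673558
r₂ = 0.3000000 − (-0.0673558)·(0.3000000 − 0.2000000) / (-0.0673558 − (-0.3712861)) = 0.3000000 − (-0.0067356)/(0.3039304) = 0.3221616

0.32216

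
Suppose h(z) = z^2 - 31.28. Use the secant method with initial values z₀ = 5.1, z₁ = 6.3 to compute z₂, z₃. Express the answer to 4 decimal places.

h(5.1) = -5.270000, h(6.3) = 8.410000
z₂ = 6.300000 − 8.410000·(6.300000 − 5.100000) / (8.410000 − (-5.270000)) = 6.300000 − (10.092000)/(13.680000) = 5.562281
h(5.562281) = -0.341033
z₃ = 5.562281 − (-0.341033)·(5.562281 − 6.300000) / (-0.341033 − 8.410000) = 5.562281 − (0.251587)/(-8.751033) = 5.591030

5.5623, 5.5910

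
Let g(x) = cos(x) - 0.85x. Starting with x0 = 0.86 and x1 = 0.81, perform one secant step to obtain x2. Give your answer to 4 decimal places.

0.8106

g(0.86) = -0.078563, g(0.81) = 0.000998
x2 = 0.810000 − 0.000998·(0.810000 − 0.860000) / (0.000998 − (-0.078563)) = 0.810000 − (-0.000050)/(0.079561) = 0.810627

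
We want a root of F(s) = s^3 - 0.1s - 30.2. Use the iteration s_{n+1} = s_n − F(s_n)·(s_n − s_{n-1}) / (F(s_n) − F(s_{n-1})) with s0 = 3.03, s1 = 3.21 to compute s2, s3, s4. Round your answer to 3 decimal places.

F(3.03) = -2.68487, F(3.21) = 2.55516
s2 = 3.21000 − 2.55516·(3.21000 − 3.03000) / (2.55516 − (-2.68487)) = 3.21000 − (0.45993)/(5.24003) = 3.12223
F(3.12223) = -0.07579
s3 = 3.12223 − (-0.07579)·(3.12223 − 3.21000) / (-0.07579 − 2.55516) = 3.12223 − (0.00665)/(-2.63095) = 3.12476
F(3.12476) = -0.00204
s4 = 3.12476 − (-0.00204)·(3.12476 − 3.12223) / (-0.00204 − (-0.07579)) = 3.12476 − (-0.00001)/(0.07375) = 3.12483

3.122, 3.125, 3.125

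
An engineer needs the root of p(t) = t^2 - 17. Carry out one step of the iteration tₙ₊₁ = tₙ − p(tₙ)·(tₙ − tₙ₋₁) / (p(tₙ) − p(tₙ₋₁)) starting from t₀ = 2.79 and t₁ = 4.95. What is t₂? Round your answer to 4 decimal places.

3.9807

p(2.79) = -9.215900, p(4.95) = 7.502500
t₂ = 4.950000 − 7.502500·(4.950000 − 2.790000) / (7.502500 − (-9.215900)) = 4.950000 − (16.205400)/(16.718400) = 3.980685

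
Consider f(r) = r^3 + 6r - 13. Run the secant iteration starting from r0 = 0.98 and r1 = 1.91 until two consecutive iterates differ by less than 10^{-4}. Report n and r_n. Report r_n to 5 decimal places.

f(0.98) = -6.1788080, f(1.91) = 5.4278710
r2 = 1.9100000 − 5.4278710·(0.9300000)/(11.6066790) = 1.4750849;  |Δ| = 0.4349151
f(1.4750849) = -0.9398896
r3 = 1.4750849 − (-0.9398896)·(-0.4349151)/(-6.3677606) = 1.5392789;  |Δ| = 0.0641940
f(1.5392789) = -0.1171904
r4 = 1.5392789 − (-0.1171904)·(0.0641940)/(0.8226992) = 1.5484231;  |Δ| = 0.0091442
f(1.5484231) = 0.0030599
r5 = 1.5484231 − 0.0030599·(0.0091442)/(0.1202503) = 1.5481904;  |Δ| = 0.0002327
f(1.5481904) = -0.0000096
r6 = 1.5481904 − (-0.0000096)·(-0.0002327)/(-0.0030695) = 1.5481912;  |Δ| = 0.0000007
|r6 − r5| = 0.0000007 < 10^{-4}

n = 6, r_n = 1.54819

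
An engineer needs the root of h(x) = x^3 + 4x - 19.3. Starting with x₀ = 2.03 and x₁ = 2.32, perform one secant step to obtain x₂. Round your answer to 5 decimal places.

h(2.03) = -2.8145730, h(2.32) = 2.4671680
x₂ = 2.3200000 − 2.4671680·(2.3200000 − 2.0300000) / (2.4671680 − (-2.8145730)) = 2.3200000 − (0.7154787)/(5.2817410) = 2.1845373

2.18454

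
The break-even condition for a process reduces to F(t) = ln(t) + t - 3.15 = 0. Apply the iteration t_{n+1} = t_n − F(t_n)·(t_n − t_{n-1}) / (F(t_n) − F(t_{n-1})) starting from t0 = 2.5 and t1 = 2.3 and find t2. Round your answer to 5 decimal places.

F(2.5) = 0.2662907, F(2.3) = -0.0170909
t2 = 2.3000000 − (-0.0170909)·(2.3000000 − 2.5000000) / (-0.0170909 − 0.2662907) = 2.3000000 − (0.0034182)/(-0.2833816) = 2.3120621

2.31206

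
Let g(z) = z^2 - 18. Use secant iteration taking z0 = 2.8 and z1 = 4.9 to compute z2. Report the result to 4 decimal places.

g(2.8) = -10.160000, g(4.9) = 6.010000
z2 = 4.900000 − 6.010000·(4.900000 − 2.800000) / (6.010000 − (-10.160000)) = 4.900000 − (12.621000)/(16.170000) = 4.119481

4.1195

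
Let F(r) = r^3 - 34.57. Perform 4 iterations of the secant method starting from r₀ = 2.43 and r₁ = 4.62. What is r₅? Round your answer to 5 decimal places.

F(2.43) = -20.2210930, F(4.62) = 64.0411280
r₂ = 4.6200000 − 64.0411280·(4.6200000 − 2.4300000) / (64.0411280 − (-20.2210930)) = 4.6200000 − (140.2500703)/(84.2622210) = 2.9555522
F(2.9555522) = -8.7523986
r₃ = 2.9555522 − (-8.7523986)·(2.9555522 − 4.6200000) / (-8.7523986 − 64.0411280) = 2.9555522 − (14.5679107)/(-72.7935266) = 3.1556786
F(3.1556786) = -3.1447813
r₄ = 3.1556786 − (-3.1447813)·(3.1556786 − 2.9555522) / (-3.1447813 − (-8.7523986)) = 3.1556786 − (-0.6293539)/(5.6076173) = 3.2679106
F(3.2679106) = 0.3288008
r₅ = 3.2679106 − 0.3288008·(3.2679106 − 3.1556786) / (0.3288008 − (-3.1447813)) = 3.2679106 − (0.0369020)/(3.4735821) = 3.2572870

3.25729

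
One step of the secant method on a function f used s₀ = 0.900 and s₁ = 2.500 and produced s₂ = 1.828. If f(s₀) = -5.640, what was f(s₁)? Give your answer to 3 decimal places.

4.084

The secant line through (0.900, -5.640) and (2.500, f(s₁)) crosses zero at s₂ = 1.828.
So (0.900, -5.640), (2.500, f(s₁)), (1.828, 0) are collinear:
f(s₁) = -5.640 · (2.500 − 1.828) / (0.900 − 1.828) = -5.640 · (0.67200)/(-0.92800) = 4.08414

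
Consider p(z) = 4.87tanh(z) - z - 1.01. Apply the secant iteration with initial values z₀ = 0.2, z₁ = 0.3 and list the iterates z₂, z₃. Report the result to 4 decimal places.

p(0.2) = -0.248782, p(0.3) = 0.108692
z₂ = 0.300000 − 0.108692·(0.300000 − 0.200000) / (0.108692 − (-0.248782)) = 0.300000 − (0.010869)/(0.357475) = 0.269594
p(0.269594) = 0.002420
z₃ = 0.269594 − 0.002420·(0.269594 − 0.300000) / (0.002420 − 0.108692) = 0.269594 − (-0.000074)/(-0.106272) = 0.268902

0.2696, 0.2689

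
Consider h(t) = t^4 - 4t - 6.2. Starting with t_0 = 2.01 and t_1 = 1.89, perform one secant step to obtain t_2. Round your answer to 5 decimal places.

h(2.01) = 2.0824080, h(1.89) = -1.0001016
t_2 = 1.8900000 − (-1.0001016)·(1.8900000 − 2.0100000) / (-1.0001016 − 2.0824080) = 1.8900000 − (0.1200122)/(-3.0825096) = 1.9289333

1.92893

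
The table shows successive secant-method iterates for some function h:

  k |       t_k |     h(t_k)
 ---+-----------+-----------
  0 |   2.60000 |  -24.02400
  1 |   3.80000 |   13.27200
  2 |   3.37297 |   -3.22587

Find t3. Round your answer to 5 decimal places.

t3 = 3.37297 − (-3.22587)·(3.37297 − 3.80000) / (-3.22587 − 13.27200)
   = 3.37297 − (1.3775433)/(-16.4978700) = 3.4564682

3.45647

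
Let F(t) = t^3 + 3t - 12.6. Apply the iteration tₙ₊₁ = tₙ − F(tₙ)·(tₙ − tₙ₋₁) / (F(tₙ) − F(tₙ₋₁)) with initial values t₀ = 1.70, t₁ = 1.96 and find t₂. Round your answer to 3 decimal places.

1.898

F(1.70) = -2.58700, F(1.96) = 0.80954
t₂ = 1.96000 − 0.80954·(1.96000 − 1.70000) / (0.80954 − (-2.58700)) = 1.96000 − (0.21048)/(3.39654) = 1.89803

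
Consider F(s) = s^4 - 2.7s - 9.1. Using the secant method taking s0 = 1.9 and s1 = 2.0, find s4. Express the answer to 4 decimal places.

1.9465

F(1.9) = -1.197900, F(2.0) = 1.500000
s2 = 2.000000 − 1.500000·(2.000000 − 1.900000) / (1.500000 − (-1.197900)) = 2.000000 − (0.150000)/(2.697900) = 1.944401
F(1.944401) = -0.056221
s3 = 1.944401 − (-0.056221)·(1.944401 − 2.000000) / (-0.056221 − 1.500000) = 1.944401 − (0.003126)/(-1.556221) = 1.946410
F(1.946410) = -0.002490
s4 = 1.946410 − (-0.002490)·(1.946410 − 1.944401) / (-0.002490 − (-0.056221)) = 1.946410 − (-0.000005)/(0.053730) = 1.946503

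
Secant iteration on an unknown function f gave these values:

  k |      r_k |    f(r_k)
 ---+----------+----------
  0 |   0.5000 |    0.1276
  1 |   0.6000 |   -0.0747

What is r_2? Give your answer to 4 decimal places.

r_2 = 0.6000 − (-0.0747)·(0.6000 − 0.5000) / (-0.0747 − 0.1276)
   = 0.6000 − (-0.007470)/(-0.202300) = 0.563075

0.5631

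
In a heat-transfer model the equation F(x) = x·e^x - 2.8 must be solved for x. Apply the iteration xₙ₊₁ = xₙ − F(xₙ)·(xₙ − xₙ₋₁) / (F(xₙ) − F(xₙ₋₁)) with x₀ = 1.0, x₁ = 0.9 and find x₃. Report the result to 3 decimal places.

1.015

F(1.0) = -0.08172, F(0.9) = -0.58636
x₂ = 0.90000 − (-0.58636)·(0.90000 − 1.00000) / (-0.58636 − (-0.08172)) = 0.90000 − (0.05864)/(-0.50464) = 1.01619
F(1.01619) = 0.00740
x₃ = 1.01619 − 0.00740·(1.01619 − 0.90000) / (0.00740 − (-0.58636)) = 1.01619 − (0.00086)/(0.59375) = 1.01475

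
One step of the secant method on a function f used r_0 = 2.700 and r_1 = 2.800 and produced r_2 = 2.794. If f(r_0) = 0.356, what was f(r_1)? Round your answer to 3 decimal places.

-0.023

The secant line through (2.700, 0.356) and (2.800, f(r_1)) crosses zero at r_2 = 2.794.
So (2.700, 0.356), (2.800, f(r_1)), (2.794, 0) are collinear:
f(r_1) = 0.356 · (2.800 − 2.794) / (2.700 − 2.794) = 0.356 · (0.00600)/(-0.09400) = -0.02272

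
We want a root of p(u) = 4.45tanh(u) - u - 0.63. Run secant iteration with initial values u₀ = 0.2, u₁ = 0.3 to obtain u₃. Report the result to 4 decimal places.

p(0.2) = 0.048320, p(0.3) = 0.366341
u₂ = 0.300000 − 0.366341·(0.300000 − 0.200000) / (0.366341 − 0.048320) = 0.300000 − (0.036634)/(0.318021) = 0.184806
p(0.184806) = -0.001656
u₃ = 0.184806 − (-0.001656)·(0.184806 − 0.300000) / (-0.001656 − 0.366341) = 0.184806 − (0.000191)/(-0.367997) = 0.185324

0.1853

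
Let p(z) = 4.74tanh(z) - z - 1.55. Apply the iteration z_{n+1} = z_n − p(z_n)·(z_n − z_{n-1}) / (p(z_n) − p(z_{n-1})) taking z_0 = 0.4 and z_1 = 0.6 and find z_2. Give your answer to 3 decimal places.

p(0.4) = -0.14904, p(0.6) = 0.39561
z_2 = 0.60000 − 0.39561·(0.60000 − 0.40000) / (0.39561 − (-0.14904)) = 0.60000 − (0.07912)/(0.54466) = 0.45473

0.455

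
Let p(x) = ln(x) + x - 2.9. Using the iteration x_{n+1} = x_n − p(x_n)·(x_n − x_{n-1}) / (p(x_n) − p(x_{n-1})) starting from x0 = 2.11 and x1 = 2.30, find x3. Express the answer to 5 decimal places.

p(2.11) = -0.0433121, p(2.30) = 0.2329091
x2 = 2.3000000 − 0.2329091·(2.3000000 − 2.1100000) / (0.2329091 − (-0.0433121)) = 2.3000000 − (0.0442527)/(0.2762212) = 2.1397924
p(2.1397924) = 0.0005012
x3 = 2.1397924 − 0.0005012·(2.1397924 − 2.3000000) / (0.0005012 − 0.2329091) = 2.1397924 − (-0.0000803)/(-0.2324079) = 2.1394469

2.13945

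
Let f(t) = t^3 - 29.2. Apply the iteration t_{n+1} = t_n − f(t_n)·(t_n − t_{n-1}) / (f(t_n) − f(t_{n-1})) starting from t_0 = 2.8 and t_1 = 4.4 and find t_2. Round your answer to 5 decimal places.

2.98340

f(2.8) = -7.2480000, f(4.4) = 55.9840000
t_2 = 4.4000000 − 55.9840000·(4.4000000 − 2.8000000) / (55.9840000 − (-7.2480000)) = 4.4000000 − (89.5744000)/(63.2320000) = 2.9834008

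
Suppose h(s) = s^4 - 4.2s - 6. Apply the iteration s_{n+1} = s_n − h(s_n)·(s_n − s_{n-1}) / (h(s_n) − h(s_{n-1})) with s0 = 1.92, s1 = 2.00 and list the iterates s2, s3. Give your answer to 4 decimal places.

h(1.92) = -0.474455, h(2.00) = 1.600000
s2 = 2.000000 − 1.600000·(2.000000 − 1.920000) / (1.600000 − (-0.474455)) = 2.000000 − (0.128000)/(2.074455) = 1.938297
h(1.938297) = -0.025833
s3 = 1.938297 − (-0.025833)·(1.938297 − 2.000000) / (-0.025833 − 1.600000) = 1.938297 − (0.001594)/(-1.625833) = 1.939277

1.9383, 1.9393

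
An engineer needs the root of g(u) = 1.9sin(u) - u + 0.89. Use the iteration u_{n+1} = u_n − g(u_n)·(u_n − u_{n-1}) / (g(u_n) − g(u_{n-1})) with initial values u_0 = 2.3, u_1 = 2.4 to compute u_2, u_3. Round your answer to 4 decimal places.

2.3029, 2.3030

g(2.3) = 0.006840, g(2.4) = -0.226620
u_2 = 2.400000 − (-0.226620)·(2.400000 − 2.300000) / (-0.226620 − 0.006840) = 2.400000 − (-0.022662)/(-0.233460) = 2.302930
g(2.302930) = 0.000195
u_3 = 2.302930 − 0.000195·(2.302930 − 2.400000) / (0.000195 − (-0.226620)) = 2.302930 − (-0.000019)/(0.226815) = 2.303013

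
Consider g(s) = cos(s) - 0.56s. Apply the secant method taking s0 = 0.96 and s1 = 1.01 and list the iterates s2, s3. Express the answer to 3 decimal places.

0.986, 0.986

g(0.96) = 0.03592, g(1.01) = -0.03374
s2 = 1.01000 − (-0.03374)·(1.01000 − 0.96000) / (-0.03374 − 0.03592) = 1.01000 − (-0.00169)/(-0.06966) = 0.98578
g(0.98578) = 0.00017
s3 = 0.98578 − 0.00017·(0.98578 − 1.01000) / (0.00017 − (-0.03374)) = 0.98578 − (0.00000)/(0.03391) = 0.98591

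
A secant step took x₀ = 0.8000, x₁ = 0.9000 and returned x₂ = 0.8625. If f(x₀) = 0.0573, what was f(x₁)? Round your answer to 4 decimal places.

-0.0344

The secant line through (0.8000, 0.0573) and (0.9000, f(x₁)) crosses zero at x₂ = 0.8625.
So (0.8000, 0.0573), (0.9000, f(x₁)), (0.8625, 0) are collinear:
f(x₁) = 0.0573 · (0.9000 − 0.8625) / (0.8000 − 0.8625) = 0.0573 · (0.037500)/(-0.062500) = -0.034380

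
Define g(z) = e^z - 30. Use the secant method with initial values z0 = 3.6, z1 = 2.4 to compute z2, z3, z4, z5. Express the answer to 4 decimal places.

g(3.6) = 6.598234, g(2.4) = -18.976824
z2 = 2.400000 − (-18.976824)·(2.400000 − 3.600000) / (-18.976824 − 6.598234) = 2.400000 − (22.772188)/(-25.575058) = 3.290406
g(3.290406) = -3.146233
z3 = 3.290406 − (-3.146233)·(3.290406 − 2.400000) / (-3.146233 − (-18.976824)) = 3.290406 − (-2.801425)/(15.830591) = 3.467369
g(3.467369) = 2.052297
z4 = 3.467369 − 2.052297·(3.467369 − 3.290406) / (2.052297 − (-3.146233)) = 3.467369 − (0.363180)/(5.198530) = 3.397507
g(3.397507) = -0.110514
z5 = 3.397507 − (-0.110514)·(3.397507 − 3.467369) / (-0.110514 − 2.052297) = 3.397507 − (0.007721)/(-2.162812) = 3.401077

3.2904, 3.4674, 3.3975, 3.4011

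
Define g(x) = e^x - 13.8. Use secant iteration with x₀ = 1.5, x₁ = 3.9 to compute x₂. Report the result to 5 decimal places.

1.99785

g(1.5) = -9.3183109, g(3.9) = 35.6024491
x₂ = 3.9000000 − 35.6024491·(3.9000000 − 1.5000000) / (35.6024491 − (-9.3183109)) = 3.9000000 − (85.4458779)/(44.9207600) = 1.9978532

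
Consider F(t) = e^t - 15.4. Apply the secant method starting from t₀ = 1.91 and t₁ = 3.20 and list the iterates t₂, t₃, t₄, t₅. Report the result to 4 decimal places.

2.5374, 2.6909, 2.7388, 2.7343

F(1.91) = -8.646911, F(3.20) = 9.132530
t₂ = 3.200000 − 9.132530·(3.200000 − 1.910000) / (9.132530 − (-8.646911)) = 3.200000 − (11.780964)/(17.779441) = 2.537383
F(2.537383) = -2.753471
t₃ = 2.537383 − (-2.753471)·(2.537383 − 3.200000) / (-2.753471 − 9.132530) = 2.537383 − (1.824497)/(-11.886001) = 2.690882
F(2.690882) = -0.655318
t₄ = 2.690882 − (-0.655318)·(2.690882 − 2.537383) / (-0.655318 − (-2.753471)) = 2.690882 − (-0.100591)/(2.098153) = 2.738825
F(2.738825) = 0.068801
t₅ = 2.738825 − 0.068801·(2.738825 − 2.690882) / (0.068801 − (-0.655318)) = 2.738825 − (0.003299)/(0.724119) = 2.734270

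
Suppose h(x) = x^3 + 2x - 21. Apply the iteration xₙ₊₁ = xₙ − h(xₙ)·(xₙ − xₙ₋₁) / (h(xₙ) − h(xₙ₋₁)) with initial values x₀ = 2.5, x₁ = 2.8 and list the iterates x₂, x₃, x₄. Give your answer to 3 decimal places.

2.516, 2.518, 2.518

h(2.5) = -0.37500, h(2.8) = 6.55200
x₂ = 2.80000 − 6.55200·(2.80000 − 2.50000) / (6.55200 − (-0.37500)) = 2.80000 − (1.96560)/(6.92700) = 2.51624
h(2.51624) = -0.03602
x₃ = 2.51624 − (-0.03602)·(2.51624 − 2.80000) / (-0.03602 − 6.55200) = 2.51624 − (0.01022)/(-6.58802) = 2.51779
h(2.51779) = -0.00343
x₄ = 2.51779 − (-0.00343)·(2.51779 − 2.51624) / (-0.00343 − (-0.03602)) = 2.51779 − (-0.00001)/(0.03259) = 2.51796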